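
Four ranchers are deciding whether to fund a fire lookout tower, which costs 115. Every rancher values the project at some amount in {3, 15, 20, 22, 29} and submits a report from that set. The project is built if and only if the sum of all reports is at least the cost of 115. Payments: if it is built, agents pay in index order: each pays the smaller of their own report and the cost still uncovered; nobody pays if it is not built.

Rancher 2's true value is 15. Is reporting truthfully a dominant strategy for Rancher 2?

Yes

Check each profile of the others' reports and compare truth against every alternative report.
Others report (3, 3, 3): truth gives 0, best alternative gives 0.
Others report (3, 3, 15): truth gives 0, best alternative gives 0.
Others report (3, 3, 20): truth gives 0, best alternative gives 0.
Others report (3, 3, 22): truth gives 0, best alternative gives 0.
Others report (3, 3, 29): truth gives 0, best alternative gives 0.
Others report (3, 15, 3): truth gives 0, best alternative gives 0.
(Remaining 119 profiles checked similarly; truth is weakly best in each.)
In every case the truthful report is at least as good as any alternative, so it is a dominant strategy.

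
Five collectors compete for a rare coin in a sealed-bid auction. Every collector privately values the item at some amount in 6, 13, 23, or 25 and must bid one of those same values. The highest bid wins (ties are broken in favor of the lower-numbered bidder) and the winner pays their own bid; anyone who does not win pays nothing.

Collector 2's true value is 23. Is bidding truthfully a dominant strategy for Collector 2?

Consider the case where Collector 1 bids 6, Collector 3 bids 6, Collector 4 bids 6 and Collector 5 bids 6.
Truthful bid 23: wins, pays 23, utility 23 - 23 = 0.
Bid 13 instead: wins, pays 13, utility 23 - 13 = 10.
Since 10 > 0, bidding 13 is strictly better here, so truthful bidding is not dominant.

No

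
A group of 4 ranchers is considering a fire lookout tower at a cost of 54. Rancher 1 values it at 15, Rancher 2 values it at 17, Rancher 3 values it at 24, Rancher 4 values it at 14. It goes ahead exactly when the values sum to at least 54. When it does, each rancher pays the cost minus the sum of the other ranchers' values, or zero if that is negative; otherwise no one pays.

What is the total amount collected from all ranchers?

Total value 70 ≥ cost 54, so it is built.
Rancher 1: others sum to 55; max(0, 54 - 55) = 0.
Rancher 2: others sum to 53; max(0, 54 - 53) = 1.
Rancher 3: others sum to 46; max(0, 54 - 46) = 8.
Rancher 4: others sum to 56; max(0, 54 - 56) = 0.
Total collected = 0 + 1 + 8 + 0 = 9.

9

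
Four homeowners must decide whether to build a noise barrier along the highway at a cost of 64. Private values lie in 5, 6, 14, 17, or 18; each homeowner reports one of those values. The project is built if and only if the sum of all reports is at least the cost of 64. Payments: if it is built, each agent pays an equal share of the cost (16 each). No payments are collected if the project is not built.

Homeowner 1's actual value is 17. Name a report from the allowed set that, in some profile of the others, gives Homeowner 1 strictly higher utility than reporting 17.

18

Suppose Homeowner 2 reports 14, Homeowner 3 reports 14 and Homeowner 4 reports 18.
Report 17: project not built, utility 0.
Report 18: project built, pays 16, utility 17 - 16 = 1.
So reporting 18 beats truth here (1 > 0).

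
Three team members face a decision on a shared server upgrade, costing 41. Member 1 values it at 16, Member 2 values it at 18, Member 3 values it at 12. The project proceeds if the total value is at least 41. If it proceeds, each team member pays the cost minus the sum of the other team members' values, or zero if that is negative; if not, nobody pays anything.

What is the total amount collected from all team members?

31

Total value 46 ≥ cost 41, so it is built.
Member 1: others sum to 30; max(0, 41 - 30) = 11.
Member 2: others sum to 28; max(0, 41 - 28) = 13.
Member 3: others sum to 34; max(0, 41 - 34) = 7.
Total collected = 11 + 13 + 7 = 31.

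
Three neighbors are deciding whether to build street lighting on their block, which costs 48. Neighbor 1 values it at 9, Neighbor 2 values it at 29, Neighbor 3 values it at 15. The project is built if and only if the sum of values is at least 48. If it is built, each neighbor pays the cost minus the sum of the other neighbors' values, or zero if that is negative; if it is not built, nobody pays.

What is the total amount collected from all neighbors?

38

Total value 53 ≥ cost 48, so it is built.
Neighbor 1: others sum to 44; max(0, 48 - 44) = 4.
Neighbor 2: others sum to 24; max(0, 48 - 24) = 24.
Neighbor 3: others sum to 38; max(0, 48 - 38) = 10.
Total collected = 4 + 24 + 10 = 38.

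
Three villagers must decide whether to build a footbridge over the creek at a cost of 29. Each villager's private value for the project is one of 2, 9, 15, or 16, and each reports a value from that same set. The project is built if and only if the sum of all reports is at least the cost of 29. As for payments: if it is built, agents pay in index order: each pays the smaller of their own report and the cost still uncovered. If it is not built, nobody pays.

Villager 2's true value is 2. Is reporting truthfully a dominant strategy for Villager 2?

Check each profile of the others' reports and compare truth against every alternative report.
Others report (9, 15): truth gives 0, best alternative gives -7.
Others report (9, 16): truth gives 0, best alternative gives -7.
Others report (15, 9): truth gives 0, best alternative gives -7.
Others report (15, 15): truth gives 0, best alternative gives -7.
Others report (15, 16): truth gives 0, best alternative gives -7.
Others report (16, 9): truth gives 0, best alternative gives -7.
(Remaining 10 profiles checked similarly; truth is weakly best in each.)
In every case the truthful report is at least as good as any alternative, so it is a dominant strategy.

Yes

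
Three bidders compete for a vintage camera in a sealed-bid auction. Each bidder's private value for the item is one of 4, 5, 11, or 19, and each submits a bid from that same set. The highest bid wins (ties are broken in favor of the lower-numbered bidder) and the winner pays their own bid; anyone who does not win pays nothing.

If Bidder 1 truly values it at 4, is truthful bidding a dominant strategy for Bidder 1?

Yes

Check each profile of the others' bids and compare truth against every alternative bid.
Others bid (4, 4): truth gives 0, best alternative gives -1.
Others bid (4, 5): truth gives 0, best alternative gives -1.
Others bid (5, 4): truth gives 0, best alternative gives -1.
Others bid (5, 5): truth gives 0, best alternative gives -1.
Others bid (4, 11): truth gives 0, best alternative gives 0.
Others bid (4, 19): truth gives 0, best alternative gives 0.
(Remaining 10 profiles checked similarly; truth is weakly best in each.)
In every case the truthful bid is at least as good as any alternative, so it is a dominant strategy.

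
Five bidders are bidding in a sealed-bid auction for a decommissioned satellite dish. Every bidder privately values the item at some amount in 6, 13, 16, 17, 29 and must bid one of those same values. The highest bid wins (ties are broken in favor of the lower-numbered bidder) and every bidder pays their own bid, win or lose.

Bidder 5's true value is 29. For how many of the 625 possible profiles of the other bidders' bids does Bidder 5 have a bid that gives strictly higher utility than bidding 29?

Others bid (6, 6, 6, 6): truth gives 0; bid 13 gives 16 > 0. Violating.
Others bid (6, 6, 6, 13): truth gives 0; bid 16 gives 13 > 0. Violating.
Others bid (6, 6, 6, 16): truth gives 0; bid 17 gives 12 > 0. Violating.
Others bid (6, 6, 6, 29): truth gives -29; bid 6 gives -6 > -29. Violating.
Others bid (6, 6, 6, 17): truth gives 0; no alternative beats it.
Others bid (6, 6, 13, 17): truth gives 0; no alternative beats it.
(Checking all 625 profiles: 450 have a profitable deviation, 175 do not.)

450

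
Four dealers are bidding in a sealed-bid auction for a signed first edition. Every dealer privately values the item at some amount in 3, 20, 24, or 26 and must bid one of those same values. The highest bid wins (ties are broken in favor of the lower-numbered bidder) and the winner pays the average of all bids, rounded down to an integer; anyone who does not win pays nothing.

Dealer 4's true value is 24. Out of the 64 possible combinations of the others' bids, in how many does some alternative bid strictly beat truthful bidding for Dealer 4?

Others bid (3, 3, 3): truth gives 16; bid 20 gives 17 > 16. Violating.
Others bid (3, 3, 24): truth gives 0; bid 26 gives 10 > 0. Violating.
Others bid (3, 20, 24): truth gives 0; bid 26 gives 6 > 0. Violating.
Others bid (3, 24, 3): truth gives 0; bid 26 gives 10 > 0. Violating.
Others bid (3, 3, 20): truth gives 12; no alternative beats it.
Others bid (3, 3, 26): truth gives 0; no alternative beats it.
(Checking all 64 profiles: 19 have a profitable deviation, 45 do not.)

19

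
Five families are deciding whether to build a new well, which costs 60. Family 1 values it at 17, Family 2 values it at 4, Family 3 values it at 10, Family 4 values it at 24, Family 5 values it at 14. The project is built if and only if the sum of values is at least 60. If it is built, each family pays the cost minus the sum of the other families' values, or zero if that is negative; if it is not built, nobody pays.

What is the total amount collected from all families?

Total value 69 ≥ cost 60, so it is built.
Family 1: others sum to 52; max(0, 60 - 52) = 8.
Family 2: others sum to 65; max(0, 60 - 65) = 0.
Family 3: others sum to 59; max(0, 60 - 59) = 1.
Family 4: others sum to 45; max(0, 60 - 45) = 15.
Family 5: others sum to 55; max(0, 60 - 55) = 5.
Total collected = 8 + 0 + 1 + 15 + 5 = 29.

29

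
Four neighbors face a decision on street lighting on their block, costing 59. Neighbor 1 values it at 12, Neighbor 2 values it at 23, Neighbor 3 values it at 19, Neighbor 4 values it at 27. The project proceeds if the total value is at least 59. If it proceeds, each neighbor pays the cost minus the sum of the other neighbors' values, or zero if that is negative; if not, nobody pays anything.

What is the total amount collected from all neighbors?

Total value 81 ≥ cost 59, so it is built.
Neighbor 1: others sum to 69; max(0, 59 - 69) = 0.
Neighbor 2: others sum to 58; max(0, 59 - 58) = 1.
Neighbor 3: others sum to 62; max(0, 59 - 62) = 0.
Neighbor 4: others sum to 54; max(0, 59 - 54) = 5.
Total collected = 0 + 1 + 0 + 5 = 6.

6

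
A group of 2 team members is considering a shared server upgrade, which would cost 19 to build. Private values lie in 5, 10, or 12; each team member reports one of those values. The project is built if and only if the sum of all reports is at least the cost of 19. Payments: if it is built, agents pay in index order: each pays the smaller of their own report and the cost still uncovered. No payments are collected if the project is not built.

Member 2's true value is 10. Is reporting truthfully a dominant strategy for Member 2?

Check each profile of the others' reports and compare truth against every alternative report.
Others report (12): truth gives 3, best alternative gives 3.
Others report (10): truth gives 1, best alternative gives 1.
Others report (5): truth gives 0, best alternative gives 0.
In every case the truthful report is at least as good as any alternative, so it is a dominant strategy.

Yes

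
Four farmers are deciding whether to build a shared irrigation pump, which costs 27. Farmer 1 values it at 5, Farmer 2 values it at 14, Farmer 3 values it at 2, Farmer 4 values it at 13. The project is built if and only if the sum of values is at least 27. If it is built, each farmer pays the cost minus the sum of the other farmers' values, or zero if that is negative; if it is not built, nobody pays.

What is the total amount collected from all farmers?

13

Total value 34 ≥ cost 27, so it is built.
Farmer 1: others sum to 29; max(0, 27 - 29) = 0.
Farmer 2: others sum to 20; max(0, 27 - 20) = 7.
Farmer 3: others sum to 32; max(0, 27 - 32) = 0.
Farmer 4: others sum to 21; max(0, 27 - 21) = 6.
Total collected = 0 + 7 + 0 + 6 = 13.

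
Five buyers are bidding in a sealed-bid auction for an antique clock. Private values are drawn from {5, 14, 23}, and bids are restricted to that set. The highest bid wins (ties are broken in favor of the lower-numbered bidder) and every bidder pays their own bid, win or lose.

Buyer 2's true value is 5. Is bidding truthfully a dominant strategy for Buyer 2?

Check each profile of the others' bids and compare truth against every alternative bid.
Others bid (5, 5, 5, 23): truth gives -5, best alternative gives -14.
Others bid (5, 5, 14, 23): truth gives -5, best alternative gives -14.
Others bid (5, 5, 23, 5): truth gives -5, best alternative gives -14.
Others bid (5, 5, 23, 14): truth gives -5, best alternative gives -14.
Others bid (5, 5, 23, 23): truth gives -5, best alternative gives -14.
Others bid (5, 14, 5, 23): truth gives -5, best alternative gives -14.
(Remaining 75 profiles checked similarly; truth is weakly best in each.)
In every case the truthful bid is at least as good as any alternative, so it is a dominant strategy.

Yes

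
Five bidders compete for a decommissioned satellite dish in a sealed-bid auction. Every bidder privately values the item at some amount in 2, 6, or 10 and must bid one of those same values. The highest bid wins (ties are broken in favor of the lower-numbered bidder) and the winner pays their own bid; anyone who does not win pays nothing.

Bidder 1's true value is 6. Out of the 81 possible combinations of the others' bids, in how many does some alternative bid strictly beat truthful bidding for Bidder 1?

Others bid (2, 2, 2, 2): truth gives 0; bid 2 gives 4 > 0. Violating.
Others bid (2, 2, 2, 6): truth gives 0; no alternative beats it.
Others bid (2, 2, 2, 10): truth gives 0; no alternative beats it.
(Checking all 81 profiles: 1 has a profitable deviation, 80 do not.)

1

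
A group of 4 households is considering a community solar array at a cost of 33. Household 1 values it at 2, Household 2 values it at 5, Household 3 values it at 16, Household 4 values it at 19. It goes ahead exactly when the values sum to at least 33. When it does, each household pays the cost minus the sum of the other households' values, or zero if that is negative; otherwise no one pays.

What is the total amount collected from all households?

17

Total value 42 ≥ cost 33, so it is built.
Household 1: others sum to 40; max(0, 33 - 40) = 0.
Household 2: others sum to 37; max(0, 33 - 37) = 0.
Household 3: others sum to 26; max(0, 33 - 26) = 7.
Household 4: others sum to 23; max(0, 33 - 23) = 10.
Total collected = 0 + 0 + 7 + 10 = 17.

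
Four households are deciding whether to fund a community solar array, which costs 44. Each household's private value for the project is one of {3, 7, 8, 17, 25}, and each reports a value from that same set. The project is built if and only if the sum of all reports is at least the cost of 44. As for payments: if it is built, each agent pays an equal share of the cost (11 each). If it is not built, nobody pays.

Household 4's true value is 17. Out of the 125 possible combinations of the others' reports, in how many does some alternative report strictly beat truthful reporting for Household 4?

14

Others report (3, 3, 17): truth gives 0; report 25 gives 6 > 0. Violating.
Others report (3, 8, 8): truth gives 0; report 25 gives 6 > 0. Violating.
Others report (3, 17, 3): truth gives 0; report 25 gives 6 > 0. Violating.
Others report (7, 7, 7): truth gives 0; report 25 gives 6 > 0. Violating.
Others report (3, 3, 3): truth gives 0; no alternative beats it.
Others report (3, 3, 7): truth gives 0; no alternative beats it.
(Checking all 125 profiles: 14 have a profitable deviation, 111 do not.)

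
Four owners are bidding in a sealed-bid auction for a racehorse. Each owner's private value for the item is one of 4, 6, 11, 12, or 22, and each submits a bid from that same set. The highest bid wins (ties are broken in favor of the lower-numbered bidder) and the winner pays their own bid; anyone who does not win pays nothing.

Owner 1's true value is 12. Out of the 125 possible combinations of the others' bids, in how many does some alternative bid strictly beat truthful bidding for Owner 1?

Others bid (4, 4, 4): truth gives 0; bid 4 gives 8 > 0. Violating.
Others bid (4, 4, 6): truth gives 0; bid 6 gives 6 > 0. Violating.
Others bid (4, 4, 11): truth gives 0; bid 11 gives 1 > 0. Violating.
Others bid (4, 6, 4): truth gives 0; bid 6 gives 6 > 0. Violating.
Others bid (4, 4, 12): truth gives 0; no alternative beats it.
Others bid (4, 4, 22): truth gives 0; no alternative beats it.
(Checking all 125 profiles: 27 have a profitable deviation, 98 do not.)

27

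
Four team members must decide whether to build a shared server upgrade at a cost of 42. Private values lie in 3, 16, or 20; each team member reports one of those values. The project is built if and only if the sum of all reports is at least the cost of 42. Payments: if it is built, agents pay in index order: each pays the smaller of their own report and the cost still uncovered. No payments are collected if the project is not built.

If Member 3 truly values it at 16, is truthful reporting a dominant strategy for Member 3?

No

Consider the case where Member 1 reports 3, Member 2 reports 16 and Member 4 reports 20.
Truthful report 16: project built, pays 16, utility 16 - 16 = 0.
Report 3 instead: project built, pays 3, utility 16 - 3 = 13.
Since 13 > 0, reporting 3 is strictly better here, so truthful reporting is not dominant.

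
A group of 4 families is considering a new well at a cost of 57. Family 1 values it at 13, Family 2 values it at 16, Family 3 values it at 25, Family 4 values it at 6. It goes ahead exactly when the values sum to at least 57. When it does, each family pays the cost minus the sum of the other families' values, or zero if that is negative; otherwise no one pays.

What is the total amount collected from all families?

Total value 60 ≥ cost 57, so it is built.
Family 1: others sum to 47; max(0, 57 - 47) = 10.
Family 2: others sum to 44; max(0, 57 - 44) = 13.
Family 3: others sum to 35; max(0, 57 - 35) = 22.
Family 4: others sum to 54; max(0, 57 - 54) = 3.
Total collected = 10 + 13 + 22 + 3 = 48.

48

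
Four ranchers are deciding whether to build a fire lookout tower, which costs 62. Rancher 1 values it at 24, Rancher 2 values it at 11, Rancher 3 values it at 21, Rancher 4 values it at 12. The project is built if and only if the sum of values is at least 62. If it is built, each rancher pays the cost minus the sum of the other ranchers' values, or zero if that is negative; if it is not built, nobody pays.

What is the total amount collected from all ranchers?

Total value 68 ≥ cost 62, so it is built.
Rancher 1: others sum to 44; max(0, 62 - 44) = 18.
Rancher 2: others sum to 57; max(0, 62 - 57) = 5.
Rancher 3: others sum to 47; max(0, 62 - 47) = 15.
Rancher 4: others sum to 56; max(0, 62 - 56) = 6.
Total collected = 18 + 5 + 15 + 6 = 44.

44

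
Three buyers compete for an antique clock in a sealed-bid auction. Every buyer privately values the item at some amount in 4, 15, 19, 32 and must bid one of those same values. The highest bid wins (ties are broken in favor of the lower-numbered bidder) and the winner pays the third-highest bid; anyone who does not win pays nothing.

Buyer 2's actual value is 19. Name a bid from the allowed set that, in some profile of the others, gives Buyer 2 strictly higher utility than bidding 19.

Suppose Buyer 1 bids 4 and Buyer 3 bids 32.
Bid 19: loses, pays 0, utility 0.
Bid 32: wins, pays 4, utility 19 - 4 = 15.
So bidding 32 beats truth here (15 > 0).

32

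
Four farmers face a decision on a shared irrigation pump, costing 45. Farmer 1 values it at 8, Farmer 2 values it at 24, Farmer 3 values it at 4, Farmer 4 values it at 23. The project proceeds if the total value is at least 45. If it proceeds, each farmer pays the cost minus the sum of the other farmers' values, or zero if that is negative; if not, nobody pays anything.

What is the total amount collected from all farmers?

19

Total value 59 ≥ cost 45, so it is built.
Farmer 1: others sum to 51; max(0, 45 - 51) = 0.
Farmer 2: others sum to 35; max(0, 45 - 35) = 10.
Farmer 3: others sum to 55; max(0, 45 - 55) = 0.
Farmer 4: others sum to 36; max(0, 45 - 36) = 9.
Total collected = 0 + 10 + 0 + 9 = 19.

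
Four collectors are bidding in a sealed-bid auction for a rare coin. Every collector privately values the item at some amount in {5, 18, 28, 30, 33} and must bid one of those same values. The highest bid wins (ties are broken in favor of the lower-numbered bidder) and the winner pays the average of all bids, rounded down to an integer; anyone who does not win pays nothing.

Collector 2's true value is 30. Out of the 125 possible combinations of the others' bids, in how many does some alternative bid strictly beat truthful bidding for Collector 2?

51

Others bid (5, 5, 5): truth gives 19; bid 18 gives 22 > 19. Violating.
Others bid (5, 5, 18): truth gives 16; bid 18 gives 19 > 16. Violating.
Others bid (5, 5, 28): truth gives 13; bid 28 gives 14 > 13. Violating.
Others bid (5, 5, 33): truth gives 0; bid 33 gives 11 > 0. Violating.
Others bid (5, 5, 30): truth gives 13; no alternative beats it.
Others bid (5, 18, 30): truth gives 10; no alternative beats it.
(Checking all 125 profiles: 51 have a profitable deviation, 74 do not.)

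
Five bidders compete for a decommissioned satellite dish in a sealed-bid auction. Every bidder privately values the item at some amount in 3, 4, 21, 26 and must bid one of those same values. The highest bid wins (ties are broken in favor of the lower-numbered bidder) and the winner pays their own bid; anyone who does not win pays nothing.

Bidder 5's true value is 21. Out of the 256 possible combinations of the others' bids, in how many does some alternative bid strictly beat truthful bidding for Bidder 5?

1

Others bid (3, 3, 3, 3): truth gives 0; bid 4 gives 17 > 0. Violating.
Others bid (3, 3, 3, 4): truth gives 0; no alternative beats it.
Others bid (3, 3, 3, 21): truth gives 0; no alternative beats it.
(Checking all 256 profiles: 1 has a profitable deviation, 255 do not.)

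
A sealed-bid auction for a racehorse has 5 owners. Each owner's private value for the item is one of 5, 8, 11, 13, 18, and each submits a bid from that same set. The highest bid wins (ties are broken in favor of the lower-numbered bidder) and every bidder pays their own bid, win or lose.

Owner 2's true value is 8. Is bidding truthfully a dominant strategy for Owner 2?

Consider the case where Owner 1 bids 5, Owner 3 bids 5, Owner 4 bids 5 and Owner 5 bids 11.
Truthful bid 8: loses but pays 8, utility -8.
Bid 5 instead: loses but pays 5, utility -5.
Since -5 > -8, bidding 5 is strictly better here, so truthful bidding is not dominant.

No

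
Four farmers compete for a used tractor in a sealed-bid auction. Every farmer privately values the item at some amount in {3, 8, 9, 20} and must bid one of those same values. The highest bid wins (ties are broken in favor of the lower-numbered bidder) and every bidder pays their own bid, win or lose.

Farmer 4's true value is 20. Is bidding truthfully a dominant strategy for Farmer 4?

No

Consider the case where Farmer 1 bids 3, Farmer 2 bids 3 and Farmer 3 bids 3.
Truthful bid 20: wins, pays 20, utility 20 - 20 = 0.
Bid 8 instead: wins, pays 8, utility 20 - 8 = 12.
Since 12 > 0, bidding 8 is strictly better here, so truthful bidding is not dominant.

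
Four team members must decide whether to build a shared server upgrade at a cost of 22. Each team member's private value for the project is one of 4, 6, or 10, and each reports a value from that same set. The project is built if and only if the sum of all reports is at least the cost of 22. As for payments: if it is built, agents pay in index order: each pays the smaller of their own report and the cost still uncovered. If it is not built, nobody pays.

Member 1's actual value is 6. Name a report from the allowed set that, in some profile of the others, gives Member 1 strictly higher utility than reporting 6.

Suppose Member 2 reports 4, Member 3 reports 4 and Member 4 reports 10.
Report 6: project built, pays 6, utility 6 - 6 = 0.
Report 4: project built, pays 4, utility 6 - 4 = 2.
So reporting 4 beats truth here (2 > 0).

4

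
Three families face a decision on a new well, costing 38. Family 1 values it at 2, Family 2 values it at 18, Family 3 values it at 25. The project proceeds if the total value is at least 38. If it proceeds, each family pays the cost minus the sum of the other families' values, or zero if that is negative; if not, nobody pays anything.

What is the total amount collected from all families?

29

Total value 45 ≥ cost 38, so it is built.
Family 1: others sum to 43; max(0, 38 - 43) = 0.
Family 2: others sum to 27; max(0, 38 - 27) = 11.
Family 3: others sum to 20; max(0, 38 - 20) = 18.
Total collected = 0 + 11 + 18 = 29.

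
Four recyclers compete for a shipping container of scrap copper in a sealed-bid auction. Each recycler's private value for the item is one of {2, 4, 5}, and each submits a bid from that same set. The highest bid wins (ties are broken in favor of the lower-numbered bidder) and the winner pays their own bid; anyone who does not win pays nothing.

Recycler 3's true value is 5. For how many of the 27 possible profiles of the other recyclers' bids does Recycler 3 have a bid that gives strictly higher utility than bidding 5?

Others bid (2, 2, 2): truth gives 0; bid 4 gives 1 > 0. Violating.
Others bid (2, 2, 4): truth gives 0; bid 4 gives 1 > 0. Violating.
Others bid (2, 2, 5): truth gives 0; no alternative beats it.
Others bid (2, 4, 2): truth gives 0; no alternative beats it.
(Checking all 27 profiles: 2 have a profitable deviation, 25 do not.)

2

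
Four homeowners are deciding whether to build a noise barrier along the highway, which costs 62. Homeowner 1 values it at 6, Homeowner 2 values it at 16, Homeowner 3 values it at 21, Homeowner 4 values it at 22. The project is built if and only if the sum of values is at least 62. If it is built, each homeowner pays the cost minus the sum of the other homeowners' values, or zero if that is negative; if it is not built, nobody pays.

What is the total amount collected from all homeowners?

Total value 65 ≥ cost 62, so it is built.
Homeowner 1: others sum to 59; max(0, 62 - 59) = 3.
Homeowner 2: others sum to 49; max(0, 62 - 49) = 13.
Homeowner 3: others sum to 44; max(0, 62 - 44) = 18.
Homeowner 4: others sum to 43; max(0, 62 - 43) = 19.
Total collected = 3 + 13 + 18 + 19 = 53.

53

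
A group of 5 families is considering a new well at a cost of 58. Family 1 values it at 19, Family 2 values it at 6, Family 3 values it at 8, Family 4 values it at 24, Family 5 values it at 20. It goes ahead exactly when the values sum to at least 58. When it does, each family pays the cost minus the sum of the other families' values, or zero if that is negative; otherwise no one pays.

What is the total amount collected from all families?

6

Total value 77 ≥ cost 58, so it is built.
Family 1: others sum to 58; max(0, 58 - 58) = 0.
Family 2: others sum to 71; max(0, 58 - 71) = 0.
Family 3: others sum to 69; max(0, 58 - 69) = 0.
Family 4: others sum to 53; max(0, 58 - 53) = 5.
Family 5: others sum to 57; max(0, 58 - 57) = 1.
Total collected = 0 + 0 + 0 + 5 + 1 = 6.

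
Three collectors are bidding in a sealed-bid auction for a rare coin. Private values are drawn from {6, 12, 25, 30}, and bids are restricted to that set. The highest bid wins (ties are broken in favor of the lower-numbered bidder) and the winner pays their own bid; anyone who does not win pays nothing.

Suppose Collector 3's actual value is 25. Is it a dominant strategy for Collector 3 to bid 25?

No

Consider the case where Collector 1 bids 6 and Collector 2 bids 6.
Truthful bid 25: wins, pays 25, utility 25 - 25 = 0.
Bid 12 instead: wins, pays 12, utility 25 - 12 = 13.
Since 13 > 0, bidding 12 is strictly better here, so truthful bidding is not dominant.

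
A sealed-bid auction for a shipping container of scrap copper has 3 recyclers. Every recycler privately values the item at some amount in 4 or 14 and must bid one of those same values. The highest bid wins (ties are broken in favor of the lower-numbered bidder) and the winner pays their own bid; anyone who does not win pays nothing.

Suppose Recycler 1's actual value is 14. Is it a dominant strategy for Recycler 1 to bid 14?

No

Consider the case where Recycler 2 bids 4 and Recycler 3 bids 4.
Truthful bid 14: wins, pays 14, utility 14 - 14 = 0.
Bid 4 instead: wins, pays 4, utility 14 - 4 = 10.
Since 10 > 0, bidding 4 is strictly better here, so truthful bidding is not dominant.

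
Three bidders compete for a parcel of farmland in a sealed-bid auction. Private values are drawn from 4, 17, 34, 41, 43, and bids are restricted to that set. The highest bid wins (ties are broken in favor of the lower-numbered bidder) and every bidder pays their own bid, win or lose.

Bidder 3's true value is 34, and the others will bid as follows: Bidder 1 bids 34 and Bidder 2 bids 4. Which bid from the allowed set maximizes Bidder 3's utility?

Bid 4: loses but pays 4, utility -4.
Bid 17: loses but pays 17, utility -17.
Bid 34: loses but pays 34, utility -34.
Bid 41: wins, pays 41, utility 34 - 41 = -7.
Bid 43: wins, pays 43, utility 34 - 43 = -9.
The best choice is 4 with utility -4.

4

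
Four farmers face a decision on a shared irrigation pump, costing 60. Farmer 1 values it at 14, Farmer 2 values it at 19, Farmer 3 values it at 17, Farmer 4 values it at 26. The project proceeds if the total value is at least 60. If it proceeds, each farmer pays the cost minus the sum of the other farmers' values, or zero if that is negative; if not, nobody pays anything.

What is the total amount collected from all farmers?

14

Total value 76 ≥ cost 60, so it is built.
Farmer 1: others sum to 62; max(0, 60 - 62) = 0.
Farmer 2: others sum to 57; max(0, 60 - 57) = 3.
Farmer 3: others sum to 59; max(0, 60 - 59) = 1.
Farmer 4: others sum to 50; max(0, 60 - 50) = 10.
Total collected = 0 + 3 + 1 + 10 = 14.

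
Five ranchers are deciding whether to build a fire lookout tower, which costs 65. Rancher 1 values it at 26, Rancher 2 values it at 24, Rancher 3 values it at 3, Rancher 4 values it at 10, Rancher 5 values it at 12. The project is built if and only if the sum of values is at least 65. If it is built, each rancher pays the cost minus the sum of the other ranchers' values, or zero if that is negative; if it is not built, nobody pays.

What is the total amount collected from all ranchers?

Total value 75 ≥ cost 65, so it is built.
Rancher 1: others sum to 49; max(0, 65 - 49) = 16.
Rancher 2: others sum to 51; max(0, 65 - 51) = 14.
Rancher 3: others sum to 72; max(0, 65 - 72) = 0.
Rancher 4: others sum to 65; max(0, 65 - 65) = 0.
Rancher 5: others sum to 63; max(0, 65 - 63) = 2.
Total collected = 16 + 14 + 0 + 0 + 2 = 32.

32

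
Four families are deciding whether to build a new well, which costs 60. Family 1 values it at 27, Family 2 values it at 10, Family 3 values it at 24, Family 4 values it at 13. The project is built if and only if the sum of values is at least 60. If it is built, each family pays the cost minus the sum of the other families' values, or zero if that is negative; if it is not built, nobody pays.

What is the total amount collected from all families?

Total value 74 ≥ cost 60, so it is built.
Family 1: others sum to 47; max(0, 60 - 47) = 13.
Family 2: others sum to 64; max(0, 60 - 64) = 0.
Family 3: others sum to 50; max(0, 60 - 50) = 10.
Family 4: others sum to 61; max(0, 60 - 61) = 0.
Total collected = 13 + 0 + 10 + 0 = 23.

23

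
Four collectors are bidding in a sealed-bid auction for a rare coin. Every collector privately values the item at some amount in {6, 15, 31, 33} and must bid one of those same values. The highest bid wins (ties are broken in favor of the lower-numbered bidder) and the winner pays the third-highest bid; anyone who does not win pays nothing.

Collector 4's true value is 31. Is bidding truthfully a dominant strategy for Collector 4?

Consider the case where Collector 1 bids 6, Collector 2 bids 6 and Collector 3 bids 31.
Truthful bid 31: loses, pays 0, utility 0.
Bid 33 instead: wins, pays 6, utility 31 - 6 = 25.
Since 25 > 0, bidding 33 is strictly better here, so truthful bidding is not dominant.

No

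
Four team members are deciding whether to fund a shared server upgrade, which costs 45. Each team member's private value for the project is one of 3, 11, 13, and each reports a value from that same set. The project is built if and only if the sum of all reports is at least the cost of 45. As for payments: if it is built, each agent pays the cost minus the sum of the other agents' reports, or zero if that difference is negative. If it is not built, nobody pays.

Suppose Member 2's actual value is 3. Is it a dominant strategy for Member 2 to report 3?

Check each profile of the others' reports and compare truth against every alternative report.
Others report (11, 11, 13): truth gives 0, best alternative gives -7.
Others report (11, 13, 11): truth gives 0, best alternative gives -7.
Others report (13, 11, 11): truth gives 0, best alternative gives -7.
Others report (11, 13, 13): truth gives 0, best alternative gives -5.
Others report (13, 11, 13): truth gives 0, best alternative gives -5.
Others report (13, 13, 11): truth gives 0, best alternative gives -5.
(Remaining 21 profiles checked similarly; truth is weakly best in each.)
In every case the truthful report is at least as good as any alternative, so it is a dominant strategy.

Yes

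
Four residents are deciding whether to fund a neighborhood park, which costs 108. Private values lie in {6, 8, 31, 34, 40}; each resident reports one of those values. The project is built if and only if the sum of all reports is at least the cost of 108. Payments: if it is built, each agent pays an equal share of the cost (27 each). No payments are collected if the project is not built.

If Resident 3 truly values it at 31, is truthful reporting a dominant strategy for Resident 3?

Consider the case where Resident 1 reports 6, Resident 2 reports 31 and Resident 4 reports 31.
Truthful report 31: project not built, utility 0.
Report 40 instead: project built, pays 27, utility 31 - 27 = 4.
Since 4 > 0, reporting 40 is strictly better here, so truthful reporting is not dominant.

No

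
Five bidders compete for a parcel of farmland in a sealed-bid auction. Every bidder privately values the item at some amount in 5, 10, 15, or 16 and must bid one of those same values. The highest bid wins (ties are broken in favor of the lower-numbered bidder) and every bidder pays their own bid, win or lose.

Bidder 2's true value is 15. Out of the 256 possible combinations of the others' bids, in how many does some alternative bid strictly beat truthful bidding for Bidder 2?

Others bid (5, 5, 5, 5): truth gives 0; bid 10 gives 5 > 0. Violating.
Others bid (5, 5, 5, 10): truth gives 0; bid 10 gives 5 > 0. Violating.
Others bid (5, 5, 5, 16): truth gives -15; bid 16 gives -1 > -15. Violating.
Others bid (5, 5, 10, 5): truth gives 0; bid 10 gives 5 > 0. Violating.
Others bid (5, 5, 5, 15): truth gives 0; no alternative beats it.
Others bid (5, 5, 10, 15): truth gives 0; no alternative beats it.
(Checking all 256 profiles: 210 have a profitable deviation, 46 do not.)

210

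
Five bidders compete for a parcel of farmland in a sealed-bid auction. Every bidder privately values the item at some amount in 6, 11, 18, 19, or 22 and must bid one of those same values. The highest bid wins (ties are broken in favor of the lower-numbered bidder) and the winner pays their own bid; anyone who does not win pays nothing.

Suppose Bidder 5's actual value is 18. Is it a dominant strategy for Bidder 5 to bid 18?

Consider the case where Bidder 1 bids 6, Bidder 2 bids 6, Bidder 3 bids 6 and Bidder 4 bids 6.
Truthful bid 18: wins, pays 18, utility 18 - 18 = 0.
Bid 11 instead: wins, pays 11, utility 18 - 11 = 7.
Since 7 > 0, bidding 11 is strictly better here, so truthful bidding is not dominant.

No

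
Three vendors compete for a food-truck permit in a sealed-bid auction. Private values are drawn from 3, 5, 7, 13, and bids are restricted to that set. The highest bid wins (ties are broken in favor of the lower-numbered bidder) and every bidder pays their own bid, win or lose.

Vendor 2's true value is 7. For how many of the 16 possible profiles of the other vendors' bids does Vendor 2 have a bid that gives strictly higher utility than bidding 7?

12

Others bid (3, 3): truth gives 0; bid 5 gives 2 > 0. Violating.
Others bid (3, 5): truth gives 0; bid 5 gives 2 > 0. Violating.
Others bid (3, 13): truth gives -7; bid 3 gives -3 > -7. Violating.
Others bid (5, 13): truth gives -7; bid 3 gives -3 > -7. Violating.
Others bid (3, 7): truth gives 0; no alternative beats it.
Others bid (5, 3): truth gives 0; no alternative beats it.
(Checking all 16 profiles: 12 have a profitable deviation, 4 do not.)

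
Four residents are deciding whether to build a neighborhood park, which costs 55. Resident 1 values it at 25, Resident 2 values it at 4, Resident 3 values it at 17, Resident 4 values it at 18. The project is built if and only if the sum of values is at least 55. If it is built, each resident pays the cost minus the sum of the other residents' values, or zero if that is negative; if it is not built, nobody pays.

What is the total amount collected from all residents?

33

Total value 64 ≥ cost 55, so it is built.
Resident 1: others sum to 39; max(0, 55 - 39) = 16.
Resident 2: others sum to 60; max(0, 55 - 60) = 0.
Resident 3: others sum to 47; max(0, 55 - 47) = 8.
Resident 4: others sum to 46; max(0, 55 - 46) = 9.
Total collected = 16 + 0 + 8 + 9 = 33.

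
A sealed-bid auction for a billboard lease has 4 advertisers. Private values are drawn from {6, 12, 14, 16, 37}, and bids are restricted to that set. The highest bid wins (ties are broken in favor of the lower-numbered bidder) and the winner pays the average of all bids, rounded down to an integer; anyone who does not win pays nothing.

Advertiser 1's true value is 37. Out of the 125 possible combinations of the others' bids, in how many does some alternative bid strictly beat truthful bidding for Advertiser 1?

64

Others bid (6, 6, 6): truth gives 24; bid 6 gives 31 > 24. Violating.
Others bid (6, 6, 12): truth gives 22; bid 12 gives 28 > 22. Violating.
Others bid (6, 6, 14): truth gives 22; bid 14 gives 27 > 22. Violating.
Others bid (6, 6, 16): truth gives 21; bid 16 gives 26 > 21. Violating.
Others bid (6, 6, 37): truth gives 16; no alternative beats it.
Others bid (6, 12, 37): truth gives 14; no alternative beats it.
(Checking all 125 profiles: 64 have a profitable deviation, 61 do not.)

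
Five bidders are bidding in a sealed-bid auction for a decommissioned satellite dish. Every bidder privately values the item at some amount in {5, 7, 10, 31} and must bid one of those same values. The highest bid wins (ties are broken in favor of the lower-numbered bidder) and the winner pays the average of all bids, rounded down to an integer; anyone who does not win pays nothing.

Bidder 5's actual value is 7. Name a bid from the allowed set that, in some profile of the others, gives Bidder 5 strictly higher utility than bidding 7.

10

Suppose Bidder 1 bids 5, Bidder 2 bids 5, Bidder 3 bids 5 and Bidder 4 bids 7.
Bid 7: loses, pays 0, utility 0.
Bid 10: wins, pays 6, utility 7 - 6 = 1.
So bidding 10 beats truth here (1 > 0).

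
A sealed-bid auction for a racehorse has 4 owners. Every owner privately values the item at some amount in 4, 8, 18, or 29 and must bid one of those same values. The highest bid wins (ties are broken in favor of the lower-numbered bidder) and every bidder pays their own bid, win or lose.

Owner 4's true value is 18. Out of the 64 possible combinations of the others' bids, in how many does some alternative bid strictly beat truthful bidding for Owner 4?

57

Others bid (4, 4, 4): truth gives 0; bid 8 gives 10 > 0. Violating.
Others bid (4, 4, 18): truth gives -18; bid 4 gives -4 > -18. Violating.
Others bid (4, 4, 29): truth gives -18; bid 4 gives -4 > -18. Violating.
Others bid (4, 8, 18): truth gives -18; bid 4 gives -4 > -18. Violating.
Others bid (4, 4, 8): truth gives 0; no alternative beats it.
Others bid (4, 8, 4): truth gives 0; no alternative beats it.
(Checking all 64 profiles: 57 have a profitable deviation, 7 do not.)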